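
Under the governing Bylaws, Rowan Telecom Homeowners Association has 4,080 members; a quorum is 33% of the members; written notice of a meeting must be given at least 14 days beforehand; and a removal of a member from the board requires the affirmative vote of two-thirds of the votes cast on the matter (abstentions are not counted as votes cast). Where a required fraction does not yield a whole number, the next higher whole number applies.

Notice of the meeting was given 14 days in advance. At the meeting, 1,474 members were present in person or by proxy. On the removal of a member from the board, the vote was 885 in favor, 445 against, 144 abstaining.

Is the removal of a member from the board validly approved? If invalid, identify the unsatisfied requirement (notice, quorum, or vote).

Notice: 14 days given; 14 required. Satisfied.
Quorum: 33% of 4,080 = 1,346.40, rounded up to 1,347; 1,474 present. Satisfied.
Vote: requires two-thirds of the votes cast (1,474 − 144 abstaining = 1,330); 2/3 of 1330 = 886.67, rounded up to 887, so 887 needed; 885 in favor. Not satisfied.

Invalid — vote requirement not satisfied.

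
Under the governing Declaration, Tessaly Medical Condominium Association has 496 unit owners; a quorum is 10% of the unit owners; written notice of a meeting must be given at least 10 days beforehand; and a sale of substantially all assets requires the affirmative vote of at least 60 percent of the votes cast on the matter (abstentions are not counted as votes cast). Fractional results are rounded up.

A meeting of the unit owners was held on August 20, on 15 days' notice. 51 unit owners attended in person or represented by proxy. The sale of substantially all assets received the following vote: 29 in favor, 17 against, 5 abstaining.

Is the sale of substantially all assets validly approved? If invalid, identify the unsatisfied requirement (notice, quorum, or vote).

Valid — all requirements satisfied.

Notice: 15 days given; 10 required. Satisfied.
Quorum: 10% of 496 = 49.60, rounded up to 50; 51 present. Satisfied.
Vote: requires three-fifths of the votes cast (51 − 5 abstaining = 46); 3/5 of 46 = 27.60, rounded up to 28, so 28 needed; 29 in favor. Satisfied.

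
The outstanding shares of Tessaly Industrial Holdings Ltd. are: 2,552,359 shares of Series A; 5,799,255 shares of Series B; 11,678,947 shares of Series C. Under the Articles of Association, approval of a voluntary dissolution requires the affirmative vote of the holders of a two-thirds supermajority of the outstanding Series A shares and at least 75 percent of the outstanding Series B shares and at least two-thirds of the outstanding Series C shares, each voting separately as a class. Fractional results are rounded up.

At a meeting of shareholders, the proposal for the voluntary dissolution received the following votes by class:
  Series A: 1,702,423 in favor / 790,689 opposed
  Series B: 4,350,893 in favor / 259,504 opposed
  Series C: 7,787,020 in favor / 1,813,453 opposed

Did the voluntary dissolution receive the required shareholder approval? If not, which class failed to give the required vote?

Series A: 2/3 of 2552359 = 1701572.67, rounded up to 1701573; 1,701,573 required, 1,702,423 in favor — approved.
Series B: 3/4 of 5799255 = 4349441.25, rounded up to 4349442; 4,349,442 required, 4,350,893 in favor — approved.
Series C: 2/3 of 11678947 = 7785964.67, rounded up to 7785965; 7,785,965 required, 7,787,020 in favor — approved.

Approved — every class gave the required vote.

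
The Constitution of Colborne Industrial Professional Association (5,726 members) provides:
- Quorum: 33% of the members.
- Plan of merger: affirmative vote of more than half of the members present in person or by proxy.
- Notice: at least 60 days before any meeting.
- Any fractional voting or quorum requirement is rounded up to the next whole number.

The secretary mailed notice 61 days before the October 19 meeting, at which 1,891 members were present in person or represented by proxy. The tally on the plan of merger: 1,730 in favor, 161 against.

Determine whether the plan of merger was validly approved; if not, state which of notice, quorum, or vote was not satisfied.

Notice: 61 days given; 60 required. Satisfied.
Quorum: 33% of 5,726 = 1,889.58, rounded up to 1,890; 1,891 present. Satisfied.
Vote: requires a majority of those present (1,891); a majority of 1891 is 946, so 946 needed; 1,730 in favor. Satisfied.

Valid — all requirements satisfied.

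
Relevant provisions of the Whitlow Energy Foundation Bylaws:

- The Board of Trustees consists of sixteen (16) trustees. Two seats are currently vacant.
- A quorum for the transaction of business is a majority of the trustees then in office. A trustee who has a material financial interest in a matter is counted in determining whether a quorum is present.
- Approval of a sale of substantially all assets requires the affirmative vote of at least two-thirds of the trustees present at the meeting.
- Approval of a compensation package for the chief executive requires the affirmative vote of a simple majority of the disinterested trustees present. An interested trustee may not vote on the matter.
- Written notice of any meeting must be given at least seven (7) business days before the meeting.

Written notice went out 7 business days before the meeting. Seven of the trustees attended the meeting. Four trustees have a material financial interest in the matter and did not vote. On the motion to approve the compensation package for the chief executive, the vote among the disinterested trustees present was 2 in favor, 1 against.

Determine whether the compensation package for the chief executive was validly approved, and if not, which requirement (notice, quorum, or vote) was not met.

Invalid — quorum requirement not satisfied.

Notice: 7 business days given; 7 required (7 ≥ 7). Satisfied.
Quorum: 7 present (interested trustees count toward quorum); quorum is 8. Not satisfied.
Vote: the compensation package for the chief executive requires a majority of the disinterested trustees present (7 − 4 = 3). A majority of 3 is 2, so 2 affirmative votes are needed; 2 voted in favor. Satisfied. (Moot — without a quorum no business can be validly transacted.)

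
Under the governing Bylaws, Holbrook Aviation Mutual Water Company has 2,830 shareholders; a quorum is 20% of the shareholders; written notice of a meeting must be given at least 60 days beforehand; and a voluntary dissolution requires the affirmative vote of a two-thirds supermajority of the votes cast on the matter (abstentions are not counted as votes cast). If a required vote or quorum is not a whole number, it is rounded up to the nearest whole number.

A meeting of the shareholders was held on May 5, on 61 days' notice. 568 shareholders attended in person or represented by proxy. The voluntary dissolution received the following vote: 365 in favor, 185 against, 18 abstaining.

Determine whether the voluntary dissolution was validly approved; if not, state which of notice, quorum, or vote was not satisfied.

Invalid — vote requirement not satisfied.

Notice: 61 days given; 60 required. Satisfied.
Quorum: 20% of 2,830 = 566; 568 present. Satisfied.
Vote: requires two-thirds of the votes cast (568 − 18 abstaining = 550); 2/3 of 550 = 366.67, rounded up to 367, so 367 needed; 365 in favor. Not satisfied.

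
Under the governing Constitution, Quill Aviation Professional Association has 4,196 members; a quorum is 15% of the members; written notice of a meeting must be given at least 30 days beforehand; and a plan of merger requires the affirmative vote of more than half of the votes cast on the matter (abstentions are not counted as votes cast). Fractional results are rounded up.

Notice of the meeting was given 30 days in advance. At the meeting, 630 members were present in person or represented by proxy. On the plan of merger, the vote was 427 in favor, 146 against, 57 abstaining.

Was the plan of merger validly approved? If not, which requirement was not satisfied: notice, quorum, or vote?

Notice: 30 days given; 30 required. Satisfied.
Quorum: 15% of 4,196 = 629.40, rounded up to 630; 630 present. Satisfied.
Vote: requires a majority of the votes cast (630 − 57 abstaining = 573); a majority of 573 is 287, so 287 needed; 427 in favor. Satisfied.

Valid — all requirements satisfied.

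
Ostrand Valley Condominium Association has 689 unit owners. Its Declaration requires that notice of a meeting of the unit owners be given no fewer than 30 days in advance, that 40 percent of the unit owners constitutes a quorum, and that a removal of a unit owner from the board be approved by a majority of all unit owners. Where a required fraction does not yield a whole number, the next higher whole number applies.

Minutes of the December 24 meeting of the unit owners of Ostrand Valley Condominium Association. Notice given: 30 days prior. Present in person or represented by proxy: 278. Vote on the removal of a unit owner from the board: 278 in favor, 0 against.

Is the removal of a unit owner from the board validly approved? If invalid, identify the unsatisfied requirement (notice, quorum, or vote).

Invalid — vote requirement not satisfied.

Notice: 30 days given; 30 required. Satisfied.
Quorum: 40% of 689 = 275.60, rounded up to 276; 278 present. Satisfied.
Vote: requires a majority of all unit owners (689); a majority of 689 is 345, so 345 needed; 278 in favor. Not satisfied.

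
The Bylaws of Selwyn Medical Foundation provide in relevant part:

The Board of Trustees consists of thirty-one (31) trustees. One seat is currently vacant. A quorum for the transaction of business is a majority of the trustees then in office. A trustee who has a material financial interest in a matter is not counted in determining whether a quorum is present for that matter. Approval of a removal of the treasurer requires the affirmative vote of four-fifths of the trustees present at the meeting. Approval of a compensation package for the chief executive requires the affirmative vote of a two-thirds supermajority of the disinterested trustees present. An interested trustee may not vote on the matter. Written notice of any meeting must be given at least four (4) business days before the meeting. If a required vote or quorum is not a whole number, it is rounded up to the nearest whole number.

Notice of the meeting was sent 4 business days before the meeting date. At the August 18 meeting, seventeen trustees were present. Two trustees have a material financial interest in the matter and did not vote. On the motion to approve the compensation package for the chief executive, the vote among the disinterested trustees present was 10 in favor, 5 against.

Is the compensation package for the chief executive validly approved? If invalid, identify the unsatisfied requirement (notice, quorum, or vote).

Notice: 4 business days given; 4 required (4 ≥ 4). Satisfied.
Quorum: 17 present, but the 2 interested trustees do not count, leaving 15. Quorum is 16. Not satisfied.
Vote: the compensation package for the chief executive requires two-thirds of the disinterested trustees present (17 − 2 = 15). 2/3 of 15 = 10, so 10 affirmative votes are needed; 10 voted in favor. Satisfied. (Moot — without a quorum no business can be validly transacted.)

Invalid — quorum requirement not satisfied.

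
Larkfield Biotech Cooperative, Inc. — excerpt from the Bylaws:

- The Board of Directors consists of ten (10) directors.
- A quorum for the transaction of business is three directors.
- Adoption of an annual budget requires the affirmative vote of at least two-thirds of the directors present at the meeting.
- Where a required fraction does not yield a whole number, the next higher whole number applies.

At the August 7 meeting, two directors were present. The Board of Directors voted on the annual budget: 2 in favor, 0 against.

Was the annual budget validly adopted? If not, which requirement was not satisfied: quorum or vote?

Quorum: 2 present; quorum is 3. Not satisfied.
Vote: the annual budget requires two-thirds of the directors present (2). 2/3 of 2 = 1.33, rounded up to 2, so 2 affirmative votes are needed; 2 voted in favor. Satisfied. (Moot — without a quorum no business can be validly transacted.)

Invalid — quorum requirement not satisfied.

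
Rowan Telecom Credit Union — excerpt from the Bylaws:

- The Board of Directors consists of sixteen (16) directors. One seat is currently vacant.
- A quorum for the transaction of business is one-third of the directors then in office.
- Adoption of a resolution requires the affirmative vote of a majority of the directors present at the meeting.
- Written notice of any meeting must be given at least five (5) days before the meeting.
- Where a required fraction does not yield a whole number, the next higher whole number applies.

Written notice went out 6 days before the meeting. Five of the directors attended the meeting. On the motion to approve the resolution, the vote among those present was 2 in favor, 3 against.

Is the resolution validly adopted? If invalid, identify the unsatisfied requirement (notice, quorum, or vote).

Invalid — vote requirement not satisfied.

Notice: 6 days given; 5 required (6 ≥ 5). Satisfied.
Quorum: 5 present; quorum is 5. Satisfied.
Vote: the resolution requires a majority of the directors present (5). A majority of 5 is 3, so 3 affirmative votes are needed; 2 voted in favor. Not satisfied.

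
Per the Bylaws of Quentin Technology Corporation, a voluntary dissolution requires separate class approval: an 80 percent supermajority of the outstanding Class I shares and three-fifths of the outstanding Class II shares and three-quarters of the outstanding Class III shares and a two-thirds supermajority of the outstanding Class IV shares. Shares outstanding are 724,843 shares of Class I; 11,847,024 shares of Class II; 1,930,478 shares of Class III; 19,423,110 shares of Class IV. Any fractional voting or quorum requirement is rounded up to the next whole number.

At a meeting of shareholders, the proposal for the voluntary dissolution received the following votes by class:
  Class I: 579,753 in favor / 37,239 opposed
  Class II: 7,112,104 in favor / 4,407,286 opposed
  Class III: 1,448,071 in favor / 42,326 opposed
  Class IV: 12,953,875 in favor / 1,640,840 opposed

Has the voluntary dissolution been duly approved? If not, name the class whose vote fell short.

Not approved — the Class I shares did not give the required vote.

Class I: 4/5 of 724843 = 579874.40, rounded up to 579875; 579,875 required, 579,753 in favor — not approved.
Class II: 3/5 of 11847024 = 7108214.40, rounded up to 7108215; 7,108,215 required, 7,112,104 in favor — approved.
Class III: 3/4 of 1930478 = 1447858.50, rounded up to 1447859; 1,447,859 required, 1,448,071 in favor — approved.
Class IV: 2/3 of 19423110 = 12948740; 12,948,740 required, 12,953,875 in favor — approved.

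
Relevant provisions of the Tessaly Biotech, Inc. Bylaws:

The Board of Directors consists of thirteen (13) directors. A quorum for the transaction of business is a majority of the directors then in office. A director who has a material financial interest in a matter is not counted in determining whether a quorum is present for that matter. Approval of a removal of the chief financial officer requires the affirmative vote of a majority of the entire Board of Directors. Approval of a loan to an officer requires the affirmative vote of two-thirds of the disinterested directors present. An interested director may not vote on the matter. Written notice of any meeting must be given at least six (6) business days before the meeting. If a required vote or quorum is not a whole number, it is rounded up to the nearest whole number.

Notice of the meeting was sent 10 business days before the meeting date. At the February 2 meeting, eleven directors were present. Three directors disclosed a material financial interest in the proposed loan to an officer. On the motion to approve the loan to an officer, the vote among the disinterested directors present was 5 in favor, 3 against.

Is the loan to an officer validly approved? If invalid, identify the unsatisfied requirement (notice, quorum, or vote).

Notice: 10 business days given; 6 required (10 ≥ 6). Satisfied.
Quorum: 11 present, but the 3 interested directors do not count, leaving 8. Quorum is 7. Satisfied.
Vote: the loan to an officer requires two-thirds of the disinterested directors present (11 − 3 = 8). 2/3 of 8 = 5.33, rounded up to 6, so 6 affirmative votes are needed; 5 voted in favor. Not satisfied.

Invalid — vote requirement not satisfied.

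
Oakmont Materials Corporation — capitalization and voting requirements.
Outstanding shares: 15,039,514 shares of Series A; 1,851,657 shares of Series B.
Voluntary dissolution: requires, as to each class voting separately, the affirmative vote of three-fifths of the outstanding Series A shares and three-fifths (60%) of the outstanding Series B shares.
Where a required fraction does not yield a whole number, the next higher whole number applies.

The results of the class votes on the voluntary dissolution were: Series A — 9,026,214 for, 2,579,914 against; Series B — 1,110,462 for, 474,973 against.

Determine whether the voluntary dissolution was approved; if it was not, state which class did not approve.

Not approved — the Series B shares did not give the required vote.

Series A: 3/5 of 15039514 = 9023708.40, rounded up to 9023709; 9,023,709 required, 9,026,214 in favor — approved.
Series B: 3/5 of 1851657 = 1110994.20, rounded up to 1110995; 1,110,995 required, 1,110,462 in favor — not approved.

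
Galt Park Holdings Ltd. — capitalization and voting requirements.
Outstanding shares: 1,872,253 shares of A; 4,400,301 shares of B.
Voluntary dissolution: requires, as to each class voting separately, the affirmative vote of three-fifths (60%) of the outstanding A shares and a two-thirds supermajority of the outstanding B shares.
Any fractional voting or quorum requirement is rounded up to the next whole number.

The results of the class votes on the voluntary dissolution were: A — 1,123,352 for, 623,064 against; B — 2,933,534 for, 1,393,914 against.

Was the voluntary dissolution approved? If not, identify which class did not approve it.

A: 3/5 of 1872253 = 1123351.80, rounded up to 1123352; 1,123,352 required, 1,123,352 in favor — approved.
B: 2/3 of 4400301 = 2933534; 2,933,534 required, 2,933,534 in favor — approved.

Approved — every class gave the required vote.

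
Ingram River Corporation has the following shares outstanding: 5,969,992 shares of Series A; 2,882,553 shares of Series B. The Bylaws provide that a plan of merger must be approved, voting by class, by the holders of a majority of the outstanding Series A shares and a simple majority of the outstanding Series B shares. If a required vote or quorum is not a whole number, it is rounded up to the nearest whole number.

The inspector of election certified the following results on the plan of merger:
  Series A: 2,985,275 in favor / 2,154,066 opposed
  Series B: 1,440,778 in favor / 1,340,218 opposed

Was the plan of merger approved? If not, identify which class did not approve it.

Not approved — the Series B shares did not give the required vote.

Series A: a majority of 5969992 is 2984997; 2,984,997 required, 2,985,275 in favor — approved.
Series B: a majority of 2882553 is 1441277; 1,441,277 required, 1,440,778 in favor — not approved.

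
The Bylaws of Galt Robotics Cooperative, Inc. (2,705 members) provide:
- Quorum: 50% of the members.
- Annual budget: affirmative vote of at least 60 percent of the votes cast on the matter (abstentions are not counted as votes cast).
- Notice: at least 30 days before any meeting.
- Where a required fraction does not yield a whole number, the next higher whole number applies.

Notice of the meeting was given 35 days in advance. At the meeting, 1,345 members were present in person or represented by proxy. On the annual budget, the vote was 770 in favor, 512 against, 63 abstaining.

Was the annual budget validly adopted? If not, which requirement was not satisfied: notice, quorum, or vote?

Invalid — quorum requirement not satisfied.

Notice: 35 days given; 30 required. Satisfied.
Quorum: 50% of 2,705 = 1,352.50, rounded up to 1,353; 1,345 present. Not satisfied.
Vote: requires three-fifths of the votes cast (1,345 − 63 abstaining = 1,282); 3/5 of 1282 = 769.20, rounded up to 770, so 770 needed; 770 in favor. Satisfied.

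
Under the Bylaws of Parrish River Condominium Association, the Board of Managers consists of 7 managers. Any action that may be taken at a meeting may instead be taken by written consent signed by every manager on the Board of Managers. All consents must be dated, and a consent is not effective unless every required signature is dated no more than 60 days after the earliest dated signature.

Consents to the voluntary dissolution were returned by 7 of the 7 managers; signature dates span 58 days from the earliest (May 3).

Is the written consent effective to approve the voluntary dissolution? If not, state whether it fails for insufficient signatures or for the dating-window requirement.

Effective — both the signature and dating-window requirements are satisfied.

Signatures required: every one of 7 — unanimous means all 7, so 7 needed; 7 signed. Sufficient.
Dating window: the latest signature is 58 days after the earliest; the limit is 60 days. Within the window.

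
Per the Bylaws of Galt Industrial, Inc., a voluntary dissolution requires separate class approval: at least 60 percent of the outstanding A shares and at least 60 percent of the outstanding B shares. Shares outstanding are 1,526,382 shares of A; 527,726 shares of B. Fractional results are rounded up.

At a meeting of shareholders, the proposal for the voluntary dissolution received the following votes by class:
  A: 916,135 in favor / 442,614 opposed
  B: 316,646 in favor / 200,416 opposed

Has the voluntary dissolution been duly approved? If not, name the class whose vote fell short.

Approved — every class gave the required vote.

A: 3/5 of 1526382 = 915829.20, rounded up to 915830; 915,830 required, 916,135 in favor — approved.
B: 3/5 of 527726 = 316635.60, rounded up to 316636; 316,636 required, 316,646 in favor — approved.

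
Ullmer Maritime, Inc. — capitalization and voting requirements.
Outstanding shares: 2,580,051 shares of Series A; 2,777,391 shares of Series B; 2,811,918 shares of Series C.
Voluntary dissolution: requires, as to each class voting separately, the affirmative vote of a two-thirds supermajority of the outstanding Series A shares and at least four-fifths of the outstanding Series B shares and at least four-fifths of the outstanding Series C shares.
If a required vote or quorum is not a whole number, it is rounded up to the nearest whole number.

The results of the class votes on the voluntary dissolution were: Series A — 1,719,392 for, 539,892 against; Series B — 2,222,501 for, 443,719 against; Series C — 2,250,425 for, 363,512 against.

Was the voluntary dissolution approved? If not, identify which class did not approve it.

Series A: 2/3 of 2580051 = 1720034; 1,720,034 required, 1,719,392 in favor — not approved.
Series B: 4/5 of 2777391 = 2221912.80, rounded up to 2221913; 2,221,913 required, 2,222,501 in favor — approved.
Series C: 4/5 of 2811918 = 2249534.40, rounded up to 2249535; 2,249,535 required, 2,250,425 in favor — approved.

Not approved — the Series A shares did not give the required vote.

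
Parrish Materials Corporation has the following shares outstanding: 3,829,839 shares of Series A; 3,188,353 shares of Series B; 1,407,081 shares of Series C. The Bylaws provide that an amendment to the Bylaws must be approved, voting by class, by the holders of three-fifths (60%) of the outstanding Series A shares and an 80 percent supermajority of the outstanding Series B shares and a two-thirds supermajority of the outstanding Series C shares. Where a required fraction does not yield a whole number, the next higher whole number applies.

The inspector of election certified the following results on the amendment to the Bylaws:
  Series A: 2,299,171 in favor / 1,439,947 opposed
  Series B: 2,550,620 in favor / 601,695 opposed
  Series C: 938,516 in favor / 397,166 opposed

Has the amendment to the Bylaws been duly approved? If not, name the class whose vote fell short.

Not approved — the Series B shares did not give the required vote.

Series A: 3/5 of 3829839 = 2297903.40, rounded up to 2297904; 2,297,904 required, 2,299,171 in favor — approved.
Series B: 4/5 of 3188353 = 2550682.40, rounded up to 2550683; 2,550,683 required, 2,550,620 in favor — not approved.
Series C: 2/3 of 1407081 = 938054; 938,054 required, 938,516 in favor — approved.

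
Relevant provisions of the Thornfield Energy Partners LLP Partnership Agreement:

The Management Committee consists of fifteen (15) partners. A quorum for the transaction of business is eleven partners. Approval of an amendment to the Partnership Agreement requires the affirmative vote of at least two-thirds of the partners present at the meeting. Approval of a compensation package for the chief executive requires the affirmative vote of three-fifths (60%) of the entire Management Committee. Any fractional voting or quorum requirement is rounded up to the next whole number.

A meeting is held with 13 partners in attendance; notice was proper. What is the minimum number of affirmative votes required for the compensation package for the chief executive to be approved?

The compensation package for the chief executive requires three-fifths of the entire Management Committee (15).
3/5 of 15 = 9.

9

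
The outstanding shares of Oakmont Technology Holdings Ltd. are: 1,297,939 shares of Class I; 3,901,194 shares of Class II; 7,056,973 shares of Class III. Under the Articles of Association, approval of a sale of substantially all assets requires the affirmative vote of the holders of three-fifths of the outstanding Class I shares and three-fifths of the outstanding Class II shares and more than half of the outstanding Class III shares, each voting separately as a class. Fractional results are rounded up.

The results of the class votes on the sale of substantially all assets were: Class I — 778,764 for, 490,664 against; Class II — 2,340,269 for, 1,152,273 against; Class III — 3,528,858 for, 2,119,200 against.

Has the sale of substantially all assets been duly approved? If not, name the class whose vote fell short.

Not approved — the Class II shares did not give the required vote.

Class I: 3/5 of 1297939 = 778763.40, rounded up to 778764; 778,764 required, 778,764 in favor — approved.
Class II: 3/5 of 3901194 = 2340716.40, rounded up to 2340717; 2,340,717 required, 2,340,269 in favor — not approved.
Class III: a majority of 7056973 is 3528487; 3,528,487 required, 3,528,858 in favor — approved.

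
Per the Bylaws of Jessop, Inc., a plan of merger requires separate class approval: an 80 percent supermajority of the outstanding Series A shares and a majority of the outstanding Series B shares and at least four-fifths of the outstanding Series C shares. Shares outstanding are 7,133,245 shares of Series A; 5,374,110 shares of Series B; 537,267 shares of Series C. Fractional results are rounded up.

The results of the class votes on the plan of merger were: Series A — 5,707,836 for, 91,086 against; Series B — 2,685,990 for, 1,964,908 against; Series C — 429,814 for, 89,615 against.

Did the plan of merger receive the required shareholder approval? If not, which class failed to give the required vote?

Not approved — the Series B shares did not give the required vote.

Series A: 4/5 of 7133245 = 5706596; 5,706,596 required, 5,707,836 in favor — approved.
Series B: a majority of 5374110 is 2687056; 2,687,056 required, 2,685,990 in favor — not approved.
Series C: 4/5 of 537267 = 429813.60, rounded up to 429814; 429,814 required, 429,814 in favor — approved.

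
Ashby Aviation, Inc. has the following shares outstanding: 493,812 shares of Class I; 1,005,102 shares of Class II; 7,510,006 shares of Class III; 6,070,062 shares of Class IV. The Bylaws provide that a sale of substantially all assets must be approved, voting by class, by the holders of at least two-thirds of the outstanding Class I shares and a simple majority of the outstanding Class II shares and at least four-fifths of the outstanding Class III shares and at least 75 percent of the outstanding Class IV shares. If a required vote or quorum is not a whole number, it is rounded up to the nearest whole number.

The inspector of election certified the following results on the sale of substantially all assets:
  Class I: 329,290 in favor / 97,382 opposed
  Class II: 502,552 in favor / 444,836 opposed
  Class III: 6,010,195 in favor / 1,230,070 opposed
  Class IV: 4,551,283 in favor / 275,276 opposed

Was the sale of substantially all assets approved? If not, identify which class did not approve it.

Not approved — the Class IV shares did not give the required vote.

Class I: 2/3 of 493812 = 329208; 329,208 required, 329,290 in favor — approved.
Class II: a majority of 1005102 is 502552; 502,552 required, 502,552 in favor — approved.
Class III: 4/5 of 7510006 = 6008004.80, rounded up to 6008005; 6,008,005 required, 6,010,195 in favor — approved.
Class IV: 3/4 of 6070062 = 4552546.50, rounded up to 4552547; 4,552,547 required, 4,551,283 in favor — not approved.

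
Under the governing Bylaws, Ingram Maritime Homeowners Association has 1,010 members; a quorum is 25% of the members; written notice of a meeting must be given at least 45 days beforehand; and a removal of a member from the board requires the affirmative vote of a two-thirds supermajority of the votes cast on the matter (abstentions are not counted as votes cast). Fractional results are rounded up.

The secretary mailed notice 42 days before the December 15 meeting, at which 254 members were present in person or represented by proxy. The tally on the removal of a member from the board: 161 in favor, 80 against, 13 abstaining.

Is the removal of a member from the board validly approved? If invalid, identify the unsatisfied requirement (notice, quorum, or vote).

Invalid — notice requirement not satisfied.

Notice: 42 days given; 45 required. Not satisfied.
Quorum: 25% of 1,010 = 252.50, rounded up to 253; 254 present. Satisfied.
Vote: requires two-thirds of the votes cast (254 − 13 abstaining = 241); 2/3 of 241 = 160.67, rounded up to 161, so 161 needed; 161 in favor. Satisfied.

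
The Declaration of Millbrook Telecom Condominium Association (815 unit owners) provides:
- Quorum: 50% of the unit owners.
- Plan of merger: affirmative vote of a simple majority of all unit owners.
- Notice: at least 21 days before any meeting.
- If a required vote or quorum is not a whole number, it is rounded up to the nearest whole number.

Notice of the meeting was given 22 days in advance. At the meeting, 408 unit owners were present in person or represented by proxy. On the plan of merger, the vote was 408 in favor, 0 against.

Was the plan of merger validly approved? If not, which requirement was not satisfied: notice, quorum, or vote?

Valid — all requirements satisfied.

Notice: 22 days given; 21 required. Satisfied.
Quorum: 50% of 815 = 407.50, rounded up to 408; 408 present. Satisfied.
Vote: requires a majority of all unit owners (815); a majority of 815 is 408, so 408 needed; 408 in favor. Satisfied.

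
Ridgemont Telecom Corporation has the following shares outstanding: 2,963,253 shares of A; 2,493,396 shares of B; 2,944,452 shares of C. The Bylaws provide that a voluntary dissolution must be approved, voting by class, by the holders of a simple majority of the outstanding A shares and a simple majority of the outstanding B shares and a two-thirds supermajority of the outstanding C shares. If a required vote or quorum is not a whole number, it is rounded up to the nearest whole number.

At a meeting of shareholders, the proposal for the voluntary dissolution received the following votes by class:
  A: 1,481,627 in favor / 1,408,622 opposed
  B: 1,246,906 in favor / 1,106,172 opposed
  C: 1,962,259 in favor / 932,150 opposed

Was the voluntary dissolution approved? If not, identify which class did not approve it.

A: a majority of 2963253 is 1481627; 1,481,627 required, 1,481,627 in favor — approved.
B: a majority of 2493396 is 1246699; 1,246,699 required, 1,246,906 in favor — approved.
C: 2/3 of 2944452 = 1962968; 1,962,968 required, 1,962,259 in favor — not approved.

Not approved — the C shares did not give the required vote.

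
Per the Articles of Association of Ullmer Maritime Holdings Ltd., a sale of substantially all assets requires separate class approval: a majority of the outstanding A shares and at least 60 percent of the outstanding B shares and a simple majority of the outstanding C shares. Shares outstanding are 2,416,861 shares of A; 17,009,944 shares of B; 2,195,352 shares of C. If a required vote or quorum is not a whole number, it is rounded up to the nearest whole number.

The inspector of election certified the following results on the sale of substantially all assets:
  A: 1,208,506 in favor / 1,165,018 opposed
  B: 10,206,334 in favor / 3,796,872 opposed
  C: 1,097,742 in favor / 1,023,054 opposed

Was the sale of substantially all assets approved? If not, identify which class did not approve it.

A: a majority of 2416861 is 1208431; 1,208,431 required, 1,208,506 in favor — approved.
B: 3/5 of 17009944 = 10205966.40, rounded up to 10205967; 10,205,967 required, 10,206,334 in favor — approved.
C: a majority of 2195352 is 1097677; 1,097,677 required, 1,097,742 in favor — approved.

Approved — every class gave the required vote.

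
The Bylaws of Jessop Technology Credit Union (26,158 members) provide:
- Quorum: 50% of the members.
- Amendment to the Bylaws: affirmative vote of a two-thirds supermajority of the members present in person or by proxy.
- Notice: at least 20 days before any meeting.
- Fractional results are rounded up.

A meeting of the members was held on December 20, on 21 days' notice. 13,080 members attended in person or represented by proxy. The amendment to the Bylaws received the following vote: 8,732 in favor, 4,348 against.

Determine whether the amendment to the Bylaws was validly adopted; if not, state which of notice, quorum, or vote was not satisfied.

Valid — all requirements satisfied.

Notice: 21 days given; 20 required. Satisfied.
Quorum: 50% of 26,158 = 13,079; 13,080 present. Satisfied.
Vote: requires two-thirds of those present (13,080); 2/3 of 13080 = 8720, so 8,720 needed; 8,732 in favor. Satisfied.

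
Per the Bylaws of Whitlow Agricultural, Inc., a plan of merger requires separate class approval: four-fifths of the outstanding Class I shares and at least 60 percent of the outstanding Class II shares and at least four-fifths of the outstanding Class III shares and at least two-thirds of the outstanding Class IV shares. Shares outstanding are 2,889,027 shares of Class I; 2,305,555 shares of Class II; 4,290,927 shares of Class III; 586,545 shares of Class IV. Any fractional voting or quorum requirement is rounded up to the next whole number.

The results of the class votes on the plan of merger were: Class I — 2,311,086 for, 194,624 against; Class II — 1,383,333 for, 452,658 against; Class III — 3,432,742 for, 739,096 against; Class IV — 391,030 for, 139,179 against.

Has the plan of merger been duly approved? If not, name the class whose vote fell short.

Not approved — the Class I shares did not give the required vote.

Class I: 4/5 of 2889027 = 2311221.60, rounded up to 2311222; 2,311,222 required, 2,311,086 in favor — not approved.
Class II: 3/5 of 2305555 = 1383333; 1,383,333 required, 1,383,333 in favor — approved.
Class III: 4/5 of 4290927 = 3432741.60, rounded up to 3432742; 3,432,742 required, 3,432,742 in favor — approved.
Class IV: 2/3 of 586545 = 391030; 391,030 required, 391,030 in favor — approved.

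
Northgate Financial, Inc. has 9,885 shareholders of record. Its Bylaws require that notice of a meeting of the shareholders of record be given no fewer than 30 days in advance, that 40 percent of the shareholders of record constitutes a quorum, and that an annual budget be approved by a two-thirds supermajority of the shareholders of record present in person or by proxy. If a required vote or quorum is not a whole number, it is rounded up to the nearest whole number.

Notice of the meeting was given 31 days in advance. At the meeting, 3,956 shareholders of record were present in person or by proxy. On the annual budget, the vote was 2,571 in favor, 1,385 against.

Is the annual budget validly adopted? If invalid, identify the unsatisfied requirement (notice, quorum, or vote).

Notice: 31 days given; 30 required. Satisfied.
Quorum: 40% of 9,885 = 3,954; 3,956 present. Satisfied.
Vote: requires two-thirds of those present (3,956); 2/3 of 3956 = 2637.33, rounded up to 2638, so 2,638 needed; 2,571 in favor. Not satisfied.

Invalid — vote requirement not satisfied.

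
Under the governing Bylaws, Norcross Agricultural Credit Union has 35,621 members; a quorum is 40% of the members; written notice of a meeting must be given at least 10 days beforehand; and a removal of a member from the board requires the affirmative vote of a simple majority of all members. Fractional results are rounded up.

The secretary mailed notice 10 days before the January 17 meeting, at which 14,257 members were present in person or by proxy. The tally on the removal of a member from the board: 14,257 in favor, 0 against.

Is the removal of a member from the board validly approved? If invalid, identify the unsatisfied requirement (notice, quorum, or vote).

Invalid — vote requirement not satisfied.

Notice: 10 days given; 10 required. Satisfied.
Quorum: 40% of 35,621 = 14,248.40, rounded up to 14,249; 14,257 present. Satisfied.
Vote: requires a majority of all members (35,621); a majority of 35621 is 17811, so 17,811 needed; 14,257 in favor. Not satisfied.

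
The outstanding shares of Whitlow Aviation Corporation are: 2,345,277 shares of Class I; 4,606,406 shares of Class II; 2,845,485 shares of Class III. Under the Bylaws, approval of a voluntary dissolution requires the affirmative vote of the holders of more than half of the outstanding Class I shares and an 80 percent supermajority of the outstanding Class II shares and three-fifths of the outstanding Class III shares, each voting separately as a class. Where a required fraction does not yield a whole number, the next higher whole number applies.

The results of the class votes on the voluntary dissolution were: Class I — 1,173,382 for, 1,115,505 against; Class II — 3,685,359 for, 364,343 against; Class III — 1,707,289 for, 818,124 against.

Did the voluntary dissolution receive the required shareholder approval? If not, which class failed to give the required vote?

Not approved — the Class III shares did not give the required vote.

Class I: a majority of 2345277 is 1172639; 1,172,639 required, 1,173,382 in favor — approved.
Class II: 4/5 of 4606406 = 3685124.80, rounded up to 3685125; 3,685,125 required, 3,685,359 in favor — approved.
Class III: 3/5 of 2845485 = 1707291; 1,707,291 required, 1,707,289 in favor — not approved.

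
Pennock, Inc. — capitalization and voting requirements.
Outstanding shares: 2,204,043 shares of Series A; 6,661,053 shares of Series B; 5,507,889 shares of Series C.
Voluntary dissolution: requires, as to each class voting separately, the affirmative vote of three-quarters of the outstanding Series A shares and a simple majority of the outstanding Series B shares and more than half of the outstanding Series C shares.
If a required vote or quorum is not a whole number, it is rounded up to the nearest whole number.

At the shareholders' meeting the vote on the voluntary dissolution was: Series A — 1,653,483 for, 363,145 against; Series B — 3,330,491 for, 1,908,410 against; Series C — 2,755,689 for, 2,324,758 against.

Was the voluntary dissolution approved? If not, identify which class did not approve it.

Series A: 3/4 of 2204043 = 1653032.25, rounded up to 1653033; 1,653,033 required, 1,653,483 in favor — approved.
Series B: a majority of 6661053 is 3330527; 3,330,527 required, 3,330,491 in favor — not approved.
Series C: a majority of 5507889 is 2753945; 2,753,945 required, 2,755,689 in favor — approved.

Not approved — the Series B shares did not give the required vote.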